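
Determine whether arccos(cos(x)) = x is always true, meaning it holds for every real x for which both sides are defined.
Claim: arccos(cos(x)) = x.
Test a specific point where both sides are defined: x = -π/4.
LHS = arccos(cos(x)) ≈ 0.7854
RHS = x ≈ -0.7854
Since 0.7854 ≠ -0.7854, the equation fails at this point, so it cannot hold for every real x for which both sides are defined.
arccos only returns values in [0, π], so arccos(cos(x)) = x holds only for x in that interval, not for all real x.

Conclusion: No, this is NOT an identity.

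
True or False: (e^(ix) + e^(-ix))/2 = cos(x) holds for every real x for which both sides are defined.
Claim: (e^(ix) + e^(-ix))/2 = cos(x).
Reasoning: By Euler's formula e^(ix) = cos(x) + i·sin(x) and e^(-ix) = cos(x) - i·sin(x). Adding cancels the sine terms: e^(ix) + e^(-ix) = 2cos(x); divide by 2.
So the two sides agree for every real x for which both sides are defined.

Conclusion: True.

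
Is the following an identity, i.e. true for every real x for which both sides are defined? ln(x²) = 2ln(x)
Claim: ln(x²) = 2ln(x).
Reasoning: The right side requires x > 0. For x > 0, x² = (e^(ln x))² = e^(2ln x), so ln(x²) = 2ln(x). (For x < 0 the right side is undefined, so those values are outside the claim.)
So the two sides agree for every real x for which both sides are defined.

Conclusion: Yes, this is an identity.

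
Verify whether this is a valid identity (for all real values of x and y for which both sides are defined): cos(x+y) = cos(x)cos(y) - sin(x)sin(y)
Claim: cos(x+y) = cos(x)cos(y) - sin(x)sin(y).
Reasoning: By Euler's formula e^(i(x+y)) = e^(ix)·e^(iy) = (cos x + i·sin x)(cos y + i·sin y). The real part of the left side is cos(x+y); the real part of the product is cos(x)cos(y) - sin(x)sin(y) (since i·i = -1).
So the two sides agree for all real values of x and y for which both sides are defined.

Conclusion: Yes, this is an identity.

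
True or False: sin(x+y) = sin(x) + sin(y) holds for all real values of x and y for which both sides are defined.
Claim: sin(x+y) = sin(x) + sin(y).
Test a specific point where both sides are defined: x = -π/2, y = -π/4.
LHS = sin(x+y) ≈ -0.7071
RHS = sin(x) + sin(y) ≈ -1.7071
Since -0.7071 ≠ -1.7071, the equation fails at this point, so it cannot hold for all real values of x and y for which both sides are defined.
The correct expansion is sin(x+y) = sin(x)cos(y) + cos(x)sin(y); sine is not additive.

Conclusion: False.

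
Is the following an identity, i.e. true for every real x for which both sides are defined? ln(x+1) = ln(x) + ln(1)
Claim: ln(x+1) = ln(x) + ln(1).
Test a specific point where both sides are defined: x = 4.
LHS = ln(x+1) ≈ 1.6094
RHS = ln(x) + ln(1) ≈ 1.3863
Since 1.6094 ≠ 1.3863, the equation fails at this point, so it cannot hold for every real x for which both sides are defined.
ln(1) = 0, so the right side is just ln(x), which differs from ln(x+1).

Conclusion: No, this is NOT an identity.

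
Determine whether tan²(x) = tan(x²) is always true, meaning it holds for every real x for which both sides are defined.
No, this is NOT an identity.

Claim: tan²(x) = tan(x²).
Test a specific point where both sides are defined: x = 3π/4.
LHS = tan²(x) ≈ 1.0000
RHS = tan(x²) ≈ -0.8977
Since 1.0000 ≠ -0.8977, the equation fails at this point, so it cannot hold for every real x for which both sides are defined.
tan²(x) means (tan x)², squaring the output; tan(x²) squares the input. These are different functions.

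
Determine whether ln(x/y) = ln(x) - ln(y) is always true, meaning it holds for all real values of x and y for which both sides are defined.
Claim: ln(x/y) = ln(x) - ln(y).
Reasoning: Both sides are simultaneously defined only when x, y > 0. Write x = e^p, y = e^q. Then x/y = e^(p-q), so ln(x/y) = p - q = ln(x) - ln(y).
So the two sides agree for all real values of x and y for which both sides are defined.

Conclusion: Yes, this is an identity.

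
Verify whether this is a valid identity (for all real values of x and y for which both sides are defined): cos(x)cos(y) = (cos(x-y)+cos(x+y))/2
Yes, this is an identity.

Claim: cos(x)cos(y) = (cos(x-y)+cos(x+y))/2.
Reasoning: cos(x-y) = cos(x)cos(y) + sin(x)sin(y) and cos(x+y) = cos(x)cos(y) - sin(x)sin(y). Adding, cos(x-y) + cos(x+y) = 2cos(x)cos(y); divide by 2.
So the two sides agree for all real values of x and y for which both sides are defined.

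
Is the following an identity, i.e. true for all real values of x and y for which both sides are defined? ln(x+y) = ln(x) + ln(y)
No, this is NOT an identity.

Claim: ln(x+y) = ln(x) + ln(y).
Test a specific point where both sides are defined: x = 1, y = 1/2.
LHS = ln(x+y) ≈ 0.4055
RHS = ln(x) + ln(y) ≈ -0.6931
Since 0.4055 ≠ -0.6931, the equation fails at this point, so it cannot hold for all real values of x and y for which both sides are defined.
ln(x) + ln(y) = ln(xy), not ln(x+y).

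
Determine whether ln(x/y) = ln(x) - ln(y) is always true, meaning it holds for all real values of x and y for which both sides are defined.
Claim: ln(x/y) = ln(x) - ln(y).
Reasoning: Both sides are simultaneously defined only when x, y > 0. Write x = e^p, y = e^q. Then x/y = e^(p-q), so ln(x/y) = p - q = ln(x) - ln(y).
So the two sides agree for all real values of x and y for which both sides are defined.

Conclusion: Yes, this is an identity.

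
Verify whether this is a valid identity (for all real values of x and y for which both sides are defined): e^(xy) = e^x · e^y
No, this is NOT an identity.

Claim: e^(xy) = e^x · e^y.
Test a specific point where both sides are defined: x = 4, y = 2.
LHS = e^(xy) ≈ 2980.9580
RHS = e^x · e^y ≈ 403.4288
Since 2980.9580 ≠ 403.4288, the equation fails at this point, so it cannot hold for all real values of x and y for which both sides are defined.
e^x · e^y = e^(x+y), not e^(xy).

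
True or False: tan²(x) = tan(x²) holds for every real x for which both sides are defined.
False.

Claim: tan²(x) = tan(x²).
Test a specific point where both sides are defined: x = π.
LHS = tan²(x) ≈ 0.0000
RHS = tan(x²) ≈ 0.4767
Since 0.0000 ≠ 0.4767, the equation fails at this point, so it cannot hold for every real x for which both sides are defined.
tan²(x) means (tan x)², squaring the output; tan(x²) squares the input. These are different functions.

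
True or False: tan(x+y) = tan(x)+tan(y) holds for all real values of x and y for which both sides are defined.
Claim: tan(x+y) = tan(x)+tan(y).
Test a specific point where both sides are defined: x = -π/3, y = 3π/4.
LHS = tan(x+y) ≈ 3.7321
RHS = tan(x)+tan(y) ≈ -2.7321
Since 3.7321 ≠ -2.7321, the equation fails at this point, so it cannot hold for all real values of x and y for which both sides are defined.
The correct formula is tan(x+y) = (tan(x) + tan(y))/(1 - tan(x)tan(y)).

Conclusion: False.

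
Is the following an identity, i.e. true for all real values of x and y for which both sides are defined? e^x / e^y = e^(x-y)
Yes, this is an identity.

Claim: e^x / e^y = e^(x-y).
Reasoning: 1/e^y = e^(-y), so e^x / e^y = e^x · e^(-y) = e^(x + (-y)) = e^(x-y) by the product rule for exponents.
So the two sides agree for all real values of x and y for which both sides are defined.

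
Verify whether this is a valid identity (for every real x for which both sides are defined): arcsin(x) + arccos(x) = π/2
Claim: arcsin(x) + arccos(x) = π/2.
Reasoning: Both sides are defined for -1 ≤ x ≤ 1. Let θ = arcsin(x), so sin θ = x and θ ∈ [-π/2, π/2]. Then cos(π/2 - θ) = sin θ = x and π/2 - θ ∈ [0, π], which is exactly the range of arccos, so arccos(x) = π/2 - θ. Adding: arcsin(x) + arccos(x) = θ + (π/2 - θ) = π/2.
So the two sides agree for every real x for which both sides are defined.

Conclusion: Yes, this is an identity.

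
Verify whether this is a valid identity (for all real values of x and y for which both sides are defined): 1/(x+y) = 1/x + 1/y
Claim: 1/(x+y) = 1/x + 1/y.
Test a specific point where both sides are defined: x = 2, y = 3.
LHS = 1/(x+y) ≈ 0.2000
RHS = 1/x + 1/y ≈ 0.8333
Since 0.2000 ≠ 0.8333, the equation fails at this point, so it cannot hold for all real values of x and y for which both sides are defined.
1/x + 1/y = (x+y)/(xy), which is not 1/(x+y).

Conclusion: No, this is NOT an identity.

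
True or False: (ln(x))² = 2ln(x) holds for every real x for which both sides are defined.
False.

Claim: (ln(x))² = 2ln(x).
Test a specific point where both sides are defined: x = 5.
LHS = (ln(x))² ≈ 2.5903
RHS = 2ln(x) ≈ 3.2189
Since 2.5903 ≠ 3.2189, the equation fails at this point, so it cannot hold for every real x for which both sides are defined.
2ln(x) equals ln(x²), which is not the same as (ln x)².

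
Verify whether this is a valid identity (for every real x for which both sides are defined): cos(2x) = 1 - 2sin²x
Yes, this is an identity.

Claim: cos(2x) = 1 - 2sin²x.
Reasoning: cos(2x) = cos²x - sin²x. Replace cos²x by 1 - sin²x: (1 - sin²x) - sin²x = 1 - 2sin²x.
So the two sides agree for every real x for which both sides are defined.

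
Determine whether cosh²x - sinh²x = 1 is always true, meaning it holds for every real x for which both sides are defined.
Claim: cosh²x - sinh²x = 1.
Reasoning: With cosh(x) = (e^x + e^-x)/2 and sinh(x) = (e^x - e^-x)/2: cosh²x = (e^(2x) + 2 + e^(-2x))/4 and sinh²x = (e^(2x) - 2 + e^(-2x))/4. Subtracting leaves 4/4 = 1.
So the two sides agree for every real x for which both sides are defined.

Conclusion: Yes, this is an identity.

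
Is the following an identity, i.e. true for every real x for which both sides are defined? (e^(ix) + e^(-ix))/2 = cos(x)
Yes, this is an identity.

Claim: (e^(ix) + e^(-ix))/2 = cos(x).
Reasoning: By Euler's formula e^(ix) = cos(x) + i·sin(x) and e^(-ix) = cos(x) - i·sin(x). Adding cancels the sine terms: e^(ix) + e^(-ix) = 2cos(x); divide by 2.
So the two sides agree for every real x for which both sides are defined.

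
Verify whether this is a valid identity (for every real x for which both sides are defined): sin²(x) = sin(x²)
No, this is NOT an identity.

Claim: sin²(x) = sin(x²).
Test a specific point where both sides are defined: x = -π/6.
LHS = sin²(x) ≈ 0.2500
RHS = sin(x²) ≈ 0.2707
Since 0.2500 ≠ 0.2707, the equation fails at this point, so it cannot hold for every real x for which both sides are defined.
sin²(x) means (sin x)², squaring the output; sin(x²) squares the input. These are different functions.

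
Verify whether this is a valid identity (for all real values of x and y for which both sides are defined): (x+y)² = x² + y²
No, this is NOT an identity.

Claim: (x+y)² = x² + y².
Test a specific point where both sides are defined: x = 1, y = 2.
LHS = (x+y)² ≈ 9.0000
RHS = x² + y² ≈ 5.0000
Since 9.0000 ≠ 5.0000, the equation fails at this point, so it cannot hold for all real values of x and y for which both sides are defined.
The correct expansion is (x+y)² = x² + 2xy + y²; the cross term 2xy is missing.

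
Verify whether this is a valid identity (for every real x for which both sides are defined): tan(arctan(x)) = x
Yes, this is an identity.

Claim: tan(arctan(x)) = x.
Reasoning: For every real x, arctan(x) is by definition the angle in (-π/2, π/2) whose tangent equals x. Taking the tangent of that angle returns x.
So the two sides agree for every real x for which both sides are defined.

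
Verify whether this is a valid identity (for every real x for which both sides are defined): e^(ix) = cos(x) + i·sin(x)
Yes, this is an identity.

Claim: e^(ix) = cos(x) + i·sin(x).
Reasoning: Euler's formula. Expand e^(ix) = Σ (ix)^k / k!. Since i² = -1, the even-k terms are Σ (-1)^m x^(2m)/(2m)! = cos(x) and the odd-k terms are i · Σ (-1)^m x^(2m+1)/(2m+1)! = i·sin(x).
So the two sides agree for every real x for which both sides are defined.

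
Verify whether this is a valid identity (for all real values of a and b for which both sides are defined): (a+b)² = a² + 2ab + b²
Claim: (a+b)² = a² + 2ab + b².
Reasoning: Expand: (a+b)² = (a+b)(a+b) = a·a + a·b + b·a + b·b = a² + 2ab + b².
So the two sides agree for all real values of a and b for which both sides are defined.

Conclusion: Yes, this is an identity.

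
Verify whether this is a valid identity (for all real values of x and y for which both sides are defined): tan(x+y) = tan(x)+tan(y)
No, this is NOT an identity.

Claim: tan(x+y) = tan(x)+tan(y).
Test a specific point where both sides are defined: x = -π/6, y = π/3.
LHS = tan(x+y) ≈ 0.5774
RHS = tan(x)+tan(y) ≈ 1.1547
Since 0.5774 ≠ 1.1547, the equation fails at this point, so it cannot hold for all real values of x and y for which both sides are defined.
The correct formula is tan(x+y) = (tan(x) + tan(y))/(1 - tan(x)tan(y)).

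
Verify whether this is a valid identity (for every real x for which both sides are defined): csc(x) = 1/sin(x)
Claim: csc(x) = 1/sin(x).
Reasoning: csc(x) is by definition the reciprocal of sin(x), wherever sin(x) ≠ 0.
So the two sides agree for every real x for which both sides are defined.

Conclusion: Yes, this is an identity.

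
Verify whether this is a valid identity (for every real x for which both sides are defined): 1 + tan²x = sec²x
Claim: 1 + tan²x = sec²x.
Reasoning: Start from sin²x + cos²x = 1 and divide every term by cos²x (allowed wherever tan x and sec x are defined): tan²x + 1 = 1/cos²x = sec²x.
So the two sides agree for every real x for which both sides are defined.

Conclusion: Yes, this is an identity.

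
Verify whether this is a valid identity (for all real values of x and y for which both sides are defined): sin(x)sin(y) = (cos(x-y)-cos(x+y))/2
Claim: sin(x)sin(y) = (cos(x-y)-cos(x+y))/2.
Reasoning: cos(x-y) = cos(x)cos(y) + sin(x)sin(y) and cos(x+y) = cos(x)cos(y) - sin(x)sin(y). Subtracting, cos(x-y) - cos(x+y) = 2sin(x)sin(y); divide by 2.
So the two sides agree for all real values of x and y for which both sides are defined.

Conclusion: Yes, this is an identity.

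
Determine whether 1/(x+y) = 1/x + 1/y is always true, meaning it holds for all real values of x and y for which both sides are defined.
No, this is NOT an identity.

Claim: 1/(x+y) = 1/x + 1/y.
Test a specific point where both sides are defined: x = -3, y = -2.
LHS = 1/(x+y) ≈ -0.2000
RHS = 1/x + 1/y ≈ -0.8333
Since -0.2000 ≠ -0.8333, the equation fails at this point, so it cannot hold for all real values of x and y for which both sides are defined.
1/x + 1/y = (x+y)/(xy), which is not 1/(x+y).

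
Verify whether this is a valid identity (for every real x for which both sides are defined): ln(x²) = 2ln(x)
Yes, this is an identity.

Claim: ln(x²) = 2ln(x).
Reasoning: The right side requires x > 0. For x > 0, x² = (e^(ln x))² = e^(2ln x), so ln(x²) = 2ln(x). (For x < 0 the right side is undefined, so those values are outside the claim.)
So the two sides agree for every real x for which both sides are defined.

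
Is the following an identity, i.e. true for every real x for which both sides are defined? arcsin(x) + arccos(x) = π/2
Yes, this is an identity.

Claim: arcsin(x) + arccos(x) = π/2.
Reasoning: Both sides are defined for -1 ≤ x ≤ 1. Let θ = arcsin(x), so sin θ = x and θ ∈ [-π/2, π/2]. Then cos(π/2 - θ) = sin θ = x and π/2 - θ ∈ [0, π], which is exactly the range of arccos, so arccos(x) = π/2 - θ. Adding: arcsin(x) + arccos(x) = θ + (π/2 - θ) = π/2.
So the two sides agree for every real x for which both sides are defined.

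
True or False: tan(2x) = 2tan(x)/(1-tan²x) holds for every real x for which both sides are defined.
Claim: tan(2x) = 2tan(x)/(1-tan²x).
Reasoning: tan(2x) = sin(2x)/cos(2x) = 2sin(x)cos(x) / (cos²x - sin²x). Divide numerator and denominator by cos²x: 2tan(x) / (1 - tan²x).
So the two sides agree for every real x for which both sides are defined.

Conclusion: True.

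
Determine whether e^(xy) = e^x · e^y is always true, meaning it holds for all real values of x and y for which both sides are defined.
No, this is NOT an identity.

Claim: e^(xy) = e^x · e^y.
Test a specific point where both sides are defined: x = 1/2, y = -2.
LHS = e^(xy) ≈ 0.3679
RHS = e^x · e^y ≈ 0.2231
Since 0.3679 ≠ 0.2231, the equation fails at this point, so it cannot hold for all real values of x and y for which both sides are defined.
e^x · e^y = e^(x+y), not e^(xy).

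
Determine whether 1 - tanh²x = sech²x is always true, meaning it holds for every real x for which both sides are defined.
Yes, this is an identity.

Claim: 1 - tanh²x = sech²x.
Reasoning: Divide cosh²x - sinh²x = 1 through by cosh²x (never zero): 1 - tanh²x = 1/cosh²x = sech²x.
So the two sides agree for every real x for which both sides are defined.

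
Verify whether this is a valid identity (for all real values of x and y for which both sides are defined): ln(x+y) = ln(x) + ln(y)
No, this is NOT an identity.

Claim: ln(x+y) = ln(x) + ln(y).
Test a specific point where both sides are defined: x = 5, y = 4.
LHS = ln(x+y) ≈ 2.1972
RHS = ln(x) + ln(y) ≈ 2.9957
Since 2.1972 ≠ 2.9957, the equation fails at this point, so it cannot hold for all real values of x and y for which both sides are defined.
ln(x) + ln(y) = ln(xy), not ln(x+y).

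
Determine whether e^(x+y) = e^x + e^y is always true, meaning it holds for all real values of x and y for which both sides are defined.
No, this is NOT an identity.

Claim: e^(x+y) = e^x + e^y.
Test a specific point where both sides are defined: x = 3/2, y = 3.
LHS = e^(x+y) ≈ 90.0171
RHS = e^x + e^y ≈ 24.5672
Since 90.0171 ≠ 24.5672, the equation fails at this point, so it cannot hold for all real values of x and y for which both sides are defined.
The correct rule is e^(x+y) = e^x · e^y (a product, not a sum).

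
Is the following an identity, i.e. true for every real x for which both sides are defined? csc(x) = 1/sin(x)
Yes, this is an identity.

Claim: csc(x) = 1/sin(x).
Reasoning: csc(x) is by definition the reciprocal of sin(x), wherever sin(x) ≠ 0.
So the two sides agree for every real x for which both sides are defined.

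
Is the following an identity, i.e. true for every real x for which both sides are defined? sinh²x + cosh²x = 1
No, this is NOT an identity.

Claim: sinh²x + cosh²x = 1.
Test a specific point where both sides are defined: x = 3.
LHS = sinh²x + cosh²x ≈ 201.7156
RHS = 1 ≈ 1.0000
Since 201.7156 ≠ 1.0000, the equation fails at this point, so it cannot hold for every real x for which both sides are defined.
The correct hyperbolic identity is cosh²x - sinh²x = 1 (a difference); the sum sinh²x + cosh²x equals cosh(2x).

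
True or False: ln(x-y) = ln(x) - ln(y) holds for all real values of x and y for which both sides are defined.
False.

Claim: ln(x-y) = ln(x) - ln(y).
Test a specific point where both sides are defined: x = 4, y = 3.
LHS = ln(x-y) ≈ 0.0000
RHS = ln(x) - ln(y) ≈ 0.2877
Since 0.0000 ≠ 0.2877, the equation fails at this point, so it cannot hold for all real values of x and y for which both sides are defined.
ln(x) - ln(y) = ln(x/y), not ln(x-y).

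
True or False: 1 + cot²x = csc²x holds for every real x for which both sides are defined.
True.

Claim: 1 + cot²x = csc²x.
Reasoning: Start from sin²x + cos²x = 1 and divide every term by sin²x (allowed wherever cot x and csc x are defined): 1 + cot²x = 1/sin²x = csc²x.
So the two sides agree for every real x for which both sides are defined.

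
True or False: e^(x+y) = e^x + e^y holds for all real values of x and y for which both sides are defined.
False.

Claim: e^(x+y) = e^x + e^y.
Test a specific point where both sides are defined: x = -3, y = 3.
LHS = e^(x+y) ≈ 1.0000
RHS = e^x + e^y ≈ 20.1353
Since 1.0000 ≠ 20.1353, the equation fails at this point, so it cannot hold for all real values of x and y for which both sides are defined.
The correct rule is e^(x+y) = e^x · e^y (a product, not a sum).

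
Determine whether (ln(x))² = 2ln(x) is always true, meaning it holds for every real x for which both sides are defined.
No, this is NOT an identity.

Claim: (ln(x))² = 2ln(x).
Test a specific point where both sides are defined: x = 3.
LHS = (ln(x))² ≈ 1.2069
RHS = 2ln(x) ≈ 2.1972
Since 1.2069 ≠ 2.1972, the equation fails at this point, so it cannot hold for every real x for which both sides are defined.
2ln(x) equals ln(x²), which is not the same as (ln x)².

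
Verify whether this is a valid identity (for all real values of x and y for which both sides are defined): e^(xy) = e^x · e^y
Claim: e^(xy) = e^x · e^y.
Test a specific point where both sides are defined: x = -3, y = -1.
LHS = e^(xy) ≈ 20.0855
RHS = e^x · e^y ≈ 0.0183
Since 20.0855 ≠ 0.0183, the equation fails at this point, so it cannot hold for all real values of x and y for which both sides are defined.
e^x · e^y = e^(x+y), not e^(xy).

Conclusion: No, this is NOT an identity.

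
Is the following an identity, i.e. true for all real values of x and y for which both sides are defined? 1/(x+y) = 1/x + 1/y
No, this is NOT an identity.

Claim: 1/(x+y) = 1/x + 1/y.
Test a specific point where both sides are defined: x = 3/2, y = -3.
LHS = 1/(x+y) ≈ -0.6667
RHS = 1/x + 1/y ≈ 0.3333
Since -0.6667 ≠ 0.3333, the equation fails at this point, so it cannot hold for all real values of x and y for which both sides are defined.
1/x + 1/y = (x+y)/(xy), which is not 1/(x+y).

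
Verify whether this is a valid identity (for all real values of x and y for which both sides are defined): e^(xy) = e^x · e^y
Claim: e^(xy) = e^x · e^y.
Test a specific point where both sides are defined: x = 1/2, y = 3/2.
LHS = e^(xy) ≈ 2.1170
RHS = e^x · e^y ≈ 7.3891
Since 2.1170 ≠ 7.3891, the equation fails at this point, so it cannot hold for all real values of x and y for which both sides are defined.
e^x · e^y = e^(x+y), not e^(xy).

Conclusion: No, this is NOT an identity.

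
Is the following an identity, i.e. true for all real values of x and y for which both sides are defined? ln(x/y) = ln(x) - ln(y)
Claim: ln(x/y) = ln(x) - ln(y).
Reasoning: Both sides are simultaneously defined only when x, y > 0. Write x = e^p, y = e^q. Then x/y = e^(p-q), so ln(x/y) = p - q = ln(x) - ln(y).
So the two sides agree for all real values of x and y for which both sides are defined.

Conclusion: Yes, this is an identity.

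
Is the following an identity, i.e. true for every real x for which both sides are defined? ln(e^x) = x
Claim: ln(e^x) = x.
Reasoning: ln is the inverse of the exponential: ln(e^x) asks for the exponent p with e^p = e^x, and since e^p is one-to-one that exponent is p = x.
So the two sides agree for every real x for which both sides are defined.

Conclusion: Yes, this is an identity.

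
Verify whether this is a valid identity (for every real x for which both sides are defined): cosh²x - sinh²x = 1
Yes, this is an identity.

Claim: cosh²x - sinh²x = 1.
Reasoning: With cosh(x) = (e^x + e^-x)/2 and sinh(x) = (e^x - e^-x)/2: cosh²x = (e^(2x) + 2 + e^(-2x))/4 and sinh²x = (e^(2x) - 2 + e^(-2x))/4. Subtracting leaves 4/4 = 1.
So the two sides agree for every real x for which both sides are defined.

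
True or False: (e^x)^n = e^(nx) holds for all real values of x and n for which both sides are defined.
Claim: (e^x)^n = e^(nx).
Reasoning: e^x is a positive real number, and for a positive base B and real exponent n, B^n = e^(n·ln B). With B = e^x, ln B = x, so (e^x)^n = e^(n·x).
So the two sides agree for all real values of x and n for which both sides are defined.

Conclusion: True.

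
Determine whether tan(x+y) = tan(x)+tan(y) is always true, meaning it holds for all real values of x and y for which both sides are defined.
Claim: tan(x+y) = tan(x)+tan(y).
Test a specific point where both sides are defined: x = -π/3, y = -π/3.
LHS = tan(x+y) ≈ 1.7321
RHS = tan(x)+tan(y) ≈ -3.4641
Since 1.7321 ≠ -3.4641, the equation fails at this point, so it cannot hold for all real values of x and y for which both sides are defined.
The correct formula is tan(x+y) = (tan(x) + tan(y))/(1 - tan(x)tan(y)).

Conclusion: No, this is NOT an identity.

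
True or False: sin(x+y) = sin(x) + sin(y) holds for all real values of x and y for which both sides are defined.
Claim: sin(x+y) = sin(x) + sin(y).
Test a specific point where both sides are defined: x = π/4, y = π/2.
LHS = sin(x+y) ≈ 0.7071
RHS = sin(x) + sin(y) ≈ 1.7071
Since 0.7071 ≠ 1.7071, the equation fails at this point, so it cannot hold for all real values of x and y for which both sides are defined.
The correct expansion is sin(x+y) = sin(x)cos(y) + cos(x)sin(y); sine is not additive.

Conclusion: False.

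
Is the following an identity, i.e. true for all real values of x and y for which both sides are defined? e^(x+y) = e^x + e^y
Claim: e^(x+y) = e^x + e^y.
Test a specific point where both sides are defined: x = 2, y = 2.
LHS = e^(x+y) ≈ 54.5982
RHS = e^x + e^y ≈ 14.7781
Since 54.5982 ≠ 14.7781, the equation fails at this point, so it cannot hold for all real values of x and y for which both sides are defined.
The correct rule is e^(x+y) = e^x · e^y (a product, not a sum).

Conclusion: No, this is NOT an identity.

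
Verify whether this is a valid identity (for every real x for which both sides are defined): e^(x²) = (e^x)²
No, this is NOT an identity.

Claim: e^(x²) = (e^x)².
Test a specific point where both sides are defined: x = -2.
LHS = e^(x²) ≈ 54.5982
RHS = (e^x)² ≈ 0.0183
Since 54.5982 ≠ 0.0183, the equation fails at this point, so it cannot hold for every real x for which both sides are defined.
(e^x)² = e^(2x), and 2x ≠ x² in general.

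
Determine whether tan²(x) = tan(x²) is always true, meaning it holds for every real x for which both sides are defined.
No, this is NOT an identity.

Claim: tan²(x) = tan(x²).
Test a specific point where both sides are defined: x = -π/6.
LHS = tan²(x) ≈ 0.3333
RHS = tan(x²) ≈ 0.2812
Since 0.3333 ≠ 0.2812, the equation fails at this point, so it cannot hold for every real x for which both sides are defined.
tan²(x) means (tan x)², squaring the output; tan(x²) squares the input. These are different functions.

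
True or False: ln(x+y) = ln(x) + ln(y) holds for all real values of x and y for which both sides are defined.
Claim: ln(x+y) = ln(x) + ln(y).
Test a specific point where both sides are defined: x = 5, y = 2.
LHS = ln(x+y) ≈ 1.9459
RHS = ln(x) + ln(y) ≈ 2.3026
Since 1.9459 ≠ 2.3026, the equation fails at this point, so it cannot hold for all real values of x and y for which both sides are defined.
ln(x) + ln(y) = ln(xy), not ln(x+y).

Conclusion: False.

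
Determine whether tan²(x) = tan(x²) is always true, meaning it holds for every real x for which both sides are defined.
No, this is NOT an identity.

Claim: tan²(x) = tan(x²).
Test a specific point where both sides are defined: x = π/6.
LHS = tan²(x) ≈ 0.3333
RHS = tan(x²) ≈ 0.2812
Since 0.3333 ≠ 0.2812, the equation fails at this point, so it cannot hold for every real x for which both sides are defined.
tan²(x) means (tan x)², squaring the output; tan(x²) squares the input. These are different functions.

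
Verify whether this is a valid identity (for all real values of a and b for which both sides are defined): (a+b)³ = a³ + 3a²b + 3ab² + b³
Yes, this is an identity.

Claim: (a+b)³ = a³ + 3a²b + 3ab² + b³.
Reasoning: (a+b)³ = (a+b)(a+b)² = (a+b)(a² + 2ab + b²) = a³ + 2a²b + ab² + a²b + 2ab² + b³ = a³ + 3a²b + 3ab² + b³.
So the two sides agree for all real values of a and b for which both sides are defined.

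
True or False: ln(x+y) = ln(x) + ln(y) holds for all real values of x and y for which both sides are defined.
False.

Claim: ln(x+y) = ln(x) + ln(y).
Test a specific point where both sides are defined: x = 3, y = 5.
LHS = ln(x+y) ≈ 2.0794
RHS = ln(x) + ln(y) ≈ 2.7081
Since 2.0794 ≠ 2.7081, the equation fails at this point, so it cannot hold for all real values of x and y for which both sides are defined.
ln(x) + ln(y) = ln(xy), not ln(x+y).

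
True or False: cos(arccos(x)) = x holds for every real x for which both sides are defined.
True.

Claim: cos(arccos(x)) = x.
Reasoning: For -1 ≤ x ≤ 1 (where arccos is defined), arccos(x) is by definition an angle whose cosine equals x. Taking the cosine of that angle returns x. (Note the other order, arccos(cos x) = x, is NOT an identity.)
So the two sides agree for every real x for which both sides are defined.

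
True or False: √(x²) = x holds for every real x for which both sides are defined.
False.

Claim: √(x²) = x.
Test a specific point where both sides are defined: x = -2.
LHS = √(x²) ≈ 2.0000
RHS = x ≈ -2.0000
Since 2.0000 ≠ -2.0000, the equation fails at this point, so it cannot hold for every real x for which both sides are defined.
√(x²) = |x|, which differs from x whenever x < 0 (both sides are defined for every real x).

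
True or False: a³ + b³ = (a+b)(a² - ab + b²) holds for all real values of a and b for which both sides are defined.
True.

Claim: a³ + b³ = (a+b)(a² - ab + b²).
Reasoning: Expand the right side: (a+b)(a² - ab + b²) = a³ - a²b + ab² + a²b - ab² + b³ = a³ + b³ (the middle terms cancel in pairs).
So the two sides agree for all real values of a and b for which both sides are defined.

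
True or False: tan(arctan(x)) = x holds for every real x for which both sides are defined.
Claim: tan(arctan(x)) = x.
Reasoning: For every real x, arctan(x) is by definition the angle in (-π/2, π/2) whose tangent equals x. Taking the tangent of that angle returns x.
So the two sides agree for every real x for which both sides are defined.

Conclusion: True.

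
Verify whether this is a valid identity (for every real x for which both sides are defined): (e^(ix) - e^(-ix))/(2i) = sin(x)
Yes, this is an identity.

Claim: (e^(ix) - e^(-ix))/(2i) = sin(x).
Reasoning: By Euler's formula e^(ix) = cos(x) + i·sin(x) and e^(-ix) = cos(x) - i·sin(x). Subtracting cancels the cosine terms: e^(ix) - e^(-ix) = 2i·sin(x); divide by 2i.
So the two sides agree for every real x for which both sides are defined.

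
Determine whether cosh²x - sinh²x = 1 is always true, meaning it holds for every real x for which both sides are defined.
Claim: cosh²x - sinh²x = 1.
Reasoning: With cosh(x) = (e^x + e^-x)/2 and sinh(x) = (e^x - e^-x)/2: cosh²x = (e^(2x) + 2 + e^(-2x))/4 and sinh²x = (e^(2x) - 2 + e^(-2x))/4. Subtracting leaves 4/4 = 1.
So the two sides agree for every real x for which both sides are defined.

Conclusion: Yes, this is an identity.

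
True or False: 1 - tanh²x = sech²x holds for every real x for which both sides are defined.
Claim: 1 - tanh²x = sech²x.
Reasoning: Divide cosh²x - sinh²x = 1 through by cosh²x (never zero): 1 - tanh²x = 1/cosh²x = sech²x.
So the two sides agree for every real x for which both sides are defined.

Conclusion: True.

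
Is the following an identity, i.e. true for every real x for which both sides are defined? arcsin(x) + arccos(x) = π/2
Claim: arcsin(x) + arccos(x) = π/2.
Reasoning: Both sides are defined for -1 ≤ x ≤ 1. Let θ = arcsin(x), so sin θ = x and θ ∈ [-π/2, π/2]. Then cos(π/2 - θ) = sin θ = x and π/2 - θ ∈ [0, π], which is exactly the range of arccos, so arccos(x) = π/2 - θ. Adding: arcsin(x) + arccos(x) = θ + (π/2 - θ) = π/2.
So the two sides agree for every real x for which both sides are defined.

Conclusion: Yes, this is an identity.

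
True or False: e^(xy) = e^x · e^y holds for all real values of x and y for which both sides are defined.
False.

Claim: e^(xy) = e^x · e^y.
Test a specific point where both sides are defined: x = 1, y = -2.
LHS = e^(xy) ≈ 0.1353
RHS = e^x · e^y ≈ 0.3679
Since 0.1353 ≠ 0.3679, the equation fails at this point, so it cannot hold for all real values of x and y for which both sides are defined.
e^x · e^y = e^(x+y), not e^(xy).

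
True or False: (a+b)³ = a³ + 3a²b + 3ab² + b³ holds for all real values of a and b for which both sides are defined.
True.

Claim: (a+b)³ = a³ + 3a²b + 3ab² + b³.
Reasoning: (a+b)³ = (a+b)(a+b)² = (a+b)(a² + 2ab + b²) = a³ + 2a²b + ab² + a²b + 2ab² + b³ = a³ + 3a²b + 3ab² + b³.
So the two sides agree for all real values of a and b for which both sides are defined.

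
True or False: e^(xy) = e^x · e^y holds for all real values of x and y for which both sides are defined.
False.

Claim: e^(xy) = e^x · e^y.
Test a specific point where both sides are defined: x = 3/2, y = 1/2.
LHS = e^(xy) ≈ 2.1170
RHS = e^x · e^y ≈ 7.3891
Since 2.1170 ≠ 7.3891, the equation fails at this point, so it cannot hold for all real values of x and y for which both sides are defined.
e^x · e^y = e^(x+y), not e^(xy).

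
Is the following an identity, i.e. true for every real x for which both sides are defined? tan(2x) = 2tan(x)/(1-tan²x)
Claim: tan(2x) = 2tan(x)/(1-tan²x).
Reasoning: tan(2x) = sin(2x)/cos(2x) = 2sin(x)cos(x) / (cos²x - sin²x). Divide numerator and denominator by cos²x: 2tan(x) / (1 - tan²x).
So the two sides agree for every real x for which both sides are defined.

Conclusion: Yes, this is an identity.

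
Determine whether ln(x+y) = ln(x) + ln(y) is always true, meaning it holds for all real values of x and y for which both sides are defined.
Claim: ln(x+y) = ln(x) + ln(y).
Test a specific point where both sides are defined: x = 1/2, y = 1/2.
LHS = ln(x+y) ≈ 0.0000
RHS = ln(x) + ln(y) ≈ -1.3863
Since 0.0000 ≠ -1.3863, the equation fails at this point, so it cannot hold for all real values of x and y for which both sides are defined.
ln(x) + ln(y) = ln(xy), not ln(x+y).

Conclusion: No, this is NOT an identity.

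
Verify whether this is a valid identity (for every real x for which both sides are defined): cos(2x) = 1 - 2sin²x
Claim: cos(2x) = 1 - 2sin²x.
Reasoning: cos(2x) = cos²x - sin²x. Replace cos²x by 1 - sin²x: (1 - sin²x) - sin²x = 1 - 2sin²x.
So the two sides agree for every real x for which both sides are defined.

Conclusion: Yes, this is an identity.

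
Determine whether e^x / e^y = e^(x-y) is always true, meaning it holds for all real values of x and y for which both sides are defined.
Yes, this is an identity.

Claim: e^x / e^y = e^(x-y).
Reasoning: 1/e^y = e^(-y), so e^x / e^y = e^x · e^(-y) = e^(x + (-y)) = e^(x-y) by the product rule for exponents.
So the two sides agree for all real values of x and y for which both sides are defined.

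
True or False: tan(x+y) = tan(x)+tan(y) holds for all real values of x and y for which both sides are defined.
False.

Claim: tan(x+y) = tan(x)+tan(y).
Test a specific point where both sides are defined: x = π/4, y = -π/6.
LHS = tan(x+y) ≈ 0.2679
RHS = tan(x)+tan(y) ≈ 0.4226
Since 0.2679 ≠ 0.4226, the equation fails at this point, so it cannot hold for all real values of x and y for which both sides are defined.
The correct formula is tan(x+y) = (tan(x) + tan(y))/(1 - tan(x)tan(y)).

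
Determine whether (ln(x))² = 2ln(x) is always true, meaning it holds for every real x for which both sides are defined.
No, this is NOT an identity.

Claim: (ln(x))² = 2ln(x).
Test a specific point where both sides are defined: x = 5.
LHS = (ln(x))² ≈ 2.5903
RHS = 2ln(x) ≈ 3.2189
Since 2.5903 ≠ 3.2189, the equation fails at this point, so it cannot hold for every real x for which both sides are defined.
2ln(x) equals ln(x²), which is not the same as (ln x)².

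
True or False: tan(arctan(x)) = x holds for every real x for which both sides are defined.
True.

Claim: tan(arctan(x)) = x.
Reasoning: For every real x, arctan(x) is by definition the angle in (-π/2, π/2) whose tangent equals x. Taking the tangent of that angle returns x.
So the two sides agree for every real x for which both sides are defined.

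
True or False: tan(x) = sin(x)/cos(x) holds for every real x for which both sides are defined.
Claim: tan(x) = sin(x)/cos(x).
Reasoning: For an angle x whose terminal point on the unit circle is (cos x, sin x), tan(x) is defined as the ratio (second coordinate)/(first coordinate) = sin(x)/cos(x), wherever cos(x) ≠ 0.
So the two sides agree for every real x for which both sides are defined.

Conclusion: True.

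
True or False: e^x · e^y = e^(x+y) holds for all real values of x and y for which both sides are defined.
True.

Claim: e^x · e^y = e^(x+y).
Reasoning: This is the law of exponents for a common base: multiplying powers adds exponents. E.g. from the series, (Σ x^j/j!)(Σ y^k/k!) = Σ_m (Σ_{j+k=m} x^j y^k/(j!k!)) = Σ_m (x+y)^m/m! by the binomial theorem.
So the two sides agree for all real values of x and y for which both sides are defined.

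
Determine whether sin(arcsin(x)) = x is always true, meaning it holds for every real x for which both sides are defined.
Claim: sin(arcsin(x)) = x.
Reasoning: For -1 ≤ x ≤ 1 (where arcsin is defined), arcsin(x) is by definition an angle whose sine equals x. Taking the sine of that angle returns x. (Note the other order, arcsin(sin x) = x, is NOT an identity.)
So the two sides agree for every real x for which both sides are defined.

Conclusion: Yes, this is an identity.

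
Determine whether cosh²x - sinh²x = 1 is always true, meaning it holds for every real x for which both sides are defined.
Claim: cosh²x - sinh²x = 1.
Reasoning: With cosh(x) = (e^x + e^-x)/2 and sinh(x) = (e^x - e^-x)/2: cosh²x = (e^(2x) + 2 + e^(-2x))/4 and sinh²x = (e^(2x) - 2 + e^(-2x))/4. Subtracting leaves 4/4 = 1.
So the two sides agree for every real x for which both sides are defined.

Conclusion: Yes, this is an identity.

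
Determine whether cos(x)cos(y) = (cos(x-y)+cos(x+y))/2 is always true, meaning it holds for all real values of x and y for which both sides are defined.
Claim: cos(x)cos(y) = (cos(x-y)+cos(x+y))/2.
Reasoning: cos(x-y) = cos(x)cos(y) + sin(x)sin(y) and cos(x+y) = cos(x)cos(y) - sin(x)sin(y). Adding, cos(x-y) + cos(x+y) = 2cos(x)cos(y); divide by 2.
So the two sides agree for all real values of x and y for which both sides are defined.

Conclusion: Yes, this is an identity.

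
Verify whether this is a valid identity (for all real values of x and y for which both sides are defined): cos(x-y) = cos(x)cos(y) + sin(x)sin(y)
Claim: cos(x-y) = cos(x)cos(y) + sin(x)sin(y).
Reasoning: Replace y by -y in cos(x+y) = cos(x)cos(y) - sin(x)sin(y) and use cos(-y) = cos(y), sin(-y) = -sin(y): cos(x-y) = cos(x)cos(y) + sin(x)sin(y).
So the two sides agree for all real values of x and y for which both sides are defined.

Conclusion: Yes, this is an identity.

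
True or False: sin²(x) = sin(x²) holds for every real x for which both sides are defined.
False.

Claim: sin²(x) = sin(x²).
Test a specific point where both sides are defined: x = 3π/4.
LHS = sin²(x) ≈ 0.5000
RHS = sin(x²) ≈ -0.6680
Since 0.5000 ≠ -0.6680, the equation fails at this point, so it cannot hold for every real x for which both sides are defined.
sin²(x) means (sin x)², squaring the output; sin(x²) squares the input. These are different functions.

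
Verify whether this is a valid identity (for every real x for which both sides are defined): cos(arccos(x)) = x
Claim: cos(arccos(x)) = x.
Reasoning: For -1 ≤ x ≤ 1 (where arccos is defined), arccos(x) is by definition an angle whose cosine equals x. Taking the cosine of that angle returns x. (Note the other order, arccos(cos x) = x, is NOT an identity.)
So the two sides agree for every real x for which both sides are defined.

Conclusion: Yes, this is an identity.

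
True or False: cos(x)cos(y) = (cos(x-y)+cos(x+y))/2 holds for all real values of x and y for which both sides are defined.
True.

Claim: cos(x)cos(y) = (cos(x-y)+cos(x+y))/2.
Reasoning: cos(x-y) = cos(x)cos(y) + sin(x)sin(y) and cos(x+y) = cos(x)cos(y) - sin(x)sin(y). Adding, cos(x-y) + cos(x+y) = 2cos(x)cos(y); divide by 2.
So the two sides agree for all real values of x and y for which both sides are defined.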